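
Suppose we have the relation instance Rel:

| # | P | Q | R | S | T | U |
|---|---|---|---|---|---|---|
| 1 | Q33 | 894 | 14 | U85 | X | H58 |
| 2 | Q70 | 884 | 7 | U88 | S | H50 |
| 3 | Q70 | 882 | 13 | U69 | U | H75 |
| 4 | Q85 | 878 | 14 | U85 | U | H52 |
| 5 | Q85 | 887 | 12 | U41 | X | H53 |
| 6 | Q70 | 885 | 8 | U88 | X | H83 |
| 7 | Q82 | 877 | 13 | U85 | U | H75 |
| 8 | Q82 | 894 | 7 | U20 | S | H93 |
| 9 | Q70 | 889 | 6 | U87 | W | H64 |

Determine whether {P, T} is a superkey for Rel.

All 9 rows have distinct {P, T} values, so {P, T} → (all attributes) holds and {P, T} is a superkey.

Yes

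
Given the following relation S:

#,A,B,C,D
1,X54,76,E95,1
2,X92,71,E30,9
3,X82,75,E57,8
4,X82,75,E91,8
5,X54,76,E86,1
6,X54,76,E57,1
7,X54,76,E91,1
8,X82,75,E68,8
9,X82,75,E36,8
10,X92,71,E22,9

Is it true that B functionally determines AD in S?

B=76: rows 1, 5, 6, 7 → {A,D} = (X54, 1), (X54, 1), (X54, 1), (X54, 1) ✓
B=71: rows 2, 10 → {A,D} = (X92, 9), (X92, 9) ✓
B=75: rows 3, 4, 8, 9 → {A,D} = (X82, 8), (X82, 8), (X82, 8), (X82, 8) ✓
Every B value is associated with a single AD value, so B -> AD holds.

Yes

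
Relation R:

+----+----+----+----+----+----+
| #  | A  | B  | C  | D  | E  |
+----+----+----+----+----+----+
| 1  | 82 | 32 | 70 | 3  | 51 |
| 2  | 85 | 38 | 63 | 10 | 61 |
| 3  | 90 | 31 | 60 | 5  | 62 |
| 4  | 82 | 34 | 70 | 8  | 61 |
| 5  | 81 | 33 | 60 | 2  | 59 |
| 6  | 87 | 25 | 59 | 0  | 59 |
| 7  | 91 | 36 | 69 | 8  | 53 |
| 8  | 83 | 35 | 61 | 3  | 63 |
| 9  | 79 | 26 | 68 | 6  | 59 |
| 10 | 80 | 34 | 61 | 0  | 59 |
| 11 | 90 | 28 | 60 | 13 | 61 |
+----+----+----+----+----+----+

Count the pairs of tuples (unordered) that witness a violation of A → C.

A=82: all 2 rows agree on C — 0 pairs.
A=90: all 2 rows agree on C — 0 pairs.

0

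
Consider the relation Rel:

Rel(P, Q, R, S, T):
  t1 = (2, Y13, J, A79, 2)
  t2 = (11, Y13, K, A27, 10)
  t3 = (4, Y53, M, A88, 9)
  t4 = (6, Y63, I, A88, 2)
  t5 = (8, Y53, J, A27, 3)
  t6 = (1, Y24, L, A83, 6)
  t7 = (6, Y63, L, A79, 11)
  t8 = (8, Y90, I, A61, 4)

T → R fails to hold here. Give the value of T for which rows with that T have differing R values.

T=2: rows 1, 4 → R takes values {J, I} — violation
T=10: row 2 → R = K ✓
T=9: row 3 → R = M ✓
T=3: row 5 → R = J ✓
T=6: row 6 → R = L ✓
T=11: row 7 → R = L ✓
T=4: row 8 → R = I ✓
The only T value with inconsistent R is T=2.

2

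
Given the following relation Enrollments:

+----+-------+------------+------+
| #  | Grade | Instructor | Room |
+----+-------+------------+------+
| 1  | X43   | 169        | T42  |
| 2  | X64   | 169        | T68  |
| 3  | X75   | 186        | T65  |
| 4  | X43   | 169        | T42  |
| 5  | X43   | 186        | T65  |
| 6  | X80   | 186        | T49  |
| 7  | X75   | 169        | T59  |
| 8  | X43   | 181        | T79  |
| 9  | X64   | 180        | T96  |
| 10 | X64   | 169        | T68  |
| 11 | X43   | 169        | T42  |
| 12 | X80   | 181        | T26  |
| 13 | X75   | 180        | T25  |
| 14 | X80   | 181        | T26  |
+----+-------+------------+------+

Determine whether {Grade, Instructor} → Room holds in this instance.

(Grade=X43, Instructor=169): rows 1, 4, 11 → Room = T42, T42, T42 ✓
(Grade=X64, Instructor=169): rows 2, 10 → Room = T68, T68 ✓
(Grade=X75, Instructor=186): row 3 → Room = T65 ✓
(Grade=X43, Instructor=186): row 5 → Room = T65 ✓
(Grade=X80, Instructor=186): row 6 → Room = T49 ✓
(Grade=X75, Instructor=169): row 7 → Room = T59 ✓
(Grade=X43, Instructor=181): row 8 → Room = T79 ✓
(Grade=X64, Instructor=180): row 9 → Room = T96 ✓
(Grade=X80, Instructor=181): rows 12, 14 → Room = T26, T26 ✓
(Grade=X75, Instructor=180): row 13 → Room = T25 ✓
Every {Grade, Instructor} value is associated with a single Room value, so {Grade, Instructor} → Room holds.

Yes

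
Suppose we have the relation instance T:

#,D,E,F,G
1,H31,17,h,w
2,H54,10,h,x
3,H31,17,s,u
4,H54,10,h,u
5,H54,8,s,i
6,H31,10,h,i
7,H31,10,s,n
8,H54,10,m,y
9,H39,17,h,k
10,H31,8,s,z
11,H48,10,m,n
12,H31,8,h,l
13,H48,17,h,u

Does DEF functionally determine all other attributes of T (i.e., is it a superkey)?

No

Rows 2 and 4 have the same DEF value (D=H54, E=10, F=h) but are distinct tuples, so DEF does not determine every attribute — not a superkey.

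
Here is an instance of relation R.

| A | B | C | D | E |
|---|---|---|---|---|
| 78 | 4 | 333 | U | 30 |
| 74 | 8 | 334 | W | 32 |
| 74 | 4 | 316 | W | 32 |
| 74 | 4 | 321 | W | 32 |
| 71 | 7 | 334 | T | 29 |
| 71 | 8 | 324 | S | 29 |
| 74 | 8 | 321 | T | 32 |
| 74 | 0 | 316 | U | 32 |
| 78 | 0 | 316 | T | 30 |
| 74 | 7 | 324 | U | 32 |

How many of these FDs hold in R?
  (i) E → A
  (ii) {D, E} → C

(i) E → A: every LHS value maps to a single RHS value — holds.
(ii) {D, E} → C: (D=W, E=32): 3 rows → C takes values {334, 316, 321} — violation; (D=U, E=32): 2 rows → C takes values {316, 324} — violation — fails.
1 of the 2 dependencies holds.

1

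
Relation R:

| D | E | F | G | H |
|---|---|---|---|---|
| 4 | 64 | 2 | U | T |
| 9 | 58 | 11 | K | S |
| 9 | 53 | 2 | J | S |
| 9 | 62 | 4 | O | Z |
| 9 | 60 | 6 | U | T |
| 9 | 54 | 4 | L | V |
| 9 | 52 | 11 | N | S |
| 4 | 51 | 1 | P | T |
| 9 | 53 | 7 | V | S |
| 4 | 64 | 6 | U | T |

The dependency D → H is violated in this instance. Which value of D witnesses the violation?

D=4: 3 rows → H = T, T, T ✓
D=9: 7 rows → H takes values {S, Z, T, V} — violation
The only D value with inconsistent H is D=9.

9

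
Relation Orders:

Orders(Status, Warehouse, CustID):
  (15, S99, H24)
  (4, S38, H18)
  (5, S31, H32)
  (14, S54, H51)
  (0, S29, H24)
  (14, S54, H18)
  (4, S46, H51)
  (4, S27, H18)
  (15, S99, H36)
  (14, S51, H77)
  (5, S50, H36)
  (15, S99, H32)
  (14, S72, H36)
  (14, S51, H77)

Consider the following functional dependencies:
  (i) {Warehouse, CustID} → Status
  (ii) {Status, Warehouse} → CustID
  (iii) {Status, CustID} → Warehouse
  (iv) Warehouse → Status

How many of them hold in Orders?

(i) {Warehouse, CustID} → Status: every LHS value maps to a single RHS value — holds.
(ii) {Status, Warehouse} → CustID: (Status=15, Warehouse=S99): 3 rows → CustID takes values {H24, H36, H32} — violation; (Status=14, Warehouse=S54): 2 rows → CustID takes values {H51, H18} — violation — fails.
(iii) {Status, CustID} → Warehouse: (Status=4, CustID=H18): 2 rows → Warehouse takes values {S38, S27} — violation — fails.
(iv) Warehouse → Status: every LHS value maps to a single RHS value — holds.
2 of the 4 dependencies hold.

2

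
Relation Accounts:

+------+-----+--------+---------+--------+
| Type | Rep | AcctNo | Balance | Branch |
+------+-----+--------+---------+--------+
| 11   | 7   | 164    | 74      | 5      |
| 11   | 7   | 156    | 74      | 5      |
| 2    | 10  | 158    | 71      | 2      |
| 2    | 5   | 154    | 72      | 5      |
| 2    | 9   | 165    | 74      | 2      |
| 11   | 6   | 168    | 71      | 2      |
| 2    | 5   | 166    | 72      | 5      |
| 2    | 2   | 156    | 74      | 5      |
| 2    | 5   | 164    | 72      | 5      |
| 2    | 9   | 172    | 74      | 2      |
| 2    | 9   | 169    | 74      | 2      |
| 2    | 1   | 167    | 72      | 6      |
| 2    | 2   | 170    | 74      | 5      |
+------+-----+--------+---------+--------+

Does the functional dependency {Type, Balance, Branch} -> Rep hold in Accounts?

Yes

(Type=11, Balance=74, Branch=5): 2 rows → Rep = 7, 7 ✓
(Type=2, Balance=71, Branch=2): 1 row → Rep = 10 ✓
(Type=2, Balance=72, Branch=5): 3 rows → Rep = 5, 5, 5 ✓
(Type=2, Balance=74, Branch=2): 3 rows → Rep = 9, 9, 9 ✓
(Type=11, Balance=71, Branch=2): 1 row → Rep = 6 ✓
(Type=2, Balance=74, Branch=5): 2 rows → Rep = 2, 2 ✓
(Type=2, Balance=72, Branch=6): 1 row → Rep = 1 ✓
Every {Type, Balance, Branch} value is associated with a single Rep value, so {Type, Balance, Branch} -> Rep holds.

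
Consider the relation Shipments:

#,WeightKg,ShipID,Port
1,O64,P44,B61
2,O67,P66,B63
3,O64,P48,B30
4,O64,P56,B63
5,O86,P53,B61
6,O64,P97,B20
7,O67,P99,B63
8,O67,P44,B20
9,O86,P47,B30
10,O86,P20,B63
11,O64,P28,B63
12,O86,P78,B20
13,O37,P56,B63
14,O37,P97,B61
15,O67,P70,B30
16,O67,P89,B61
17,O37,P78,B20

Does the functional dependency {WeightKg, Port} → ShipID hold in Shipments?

(WeightKg=O64, Port=B61): row 1 → ShipID = P44 ✓
(WeightKg=O67, Port=B63): rows 2, 7 → ShipID takes values {P66, P99} — violation
(WeightKg=O64, Port=B30): row 3 → ShipID = P48 ✓
(WeightKg=O64, Port=B63): rows 4, 11 → ShipID takes values {P56, P28} — violation
(WeightKg=O86, Port=B61): row 5 → ShipID = P53 ✓
(WeightKg=O64, Port=B20): row 6 → ShipID = P97 ✓
(WeightKg=O67, Port=B20): row 8 → ShipID = P44 ✓
(WeightKg=O86, Port=B30): row 9 → ShipID = P47 ✓
(WeightKg=O86, Port=B63): row 10 → ShipID = P20 ✓
(WeightKg=O86, Port=B20): row 12 → ShipID = P78 ✓
(WeightKg=O37, Port=B63): row 13 → ShipID = P56 ✓
(WeightKg=O37, Port=B61): row 14 → ShipID = P97 ✓
(WeightKg=O67, Port=B30): row 15 → ShipID = P70 ✓
(WeightKg=O67, Port=B61): row 16 → ShipID = P89 ✓
(WeightKg=O37, Port=B20): row 17 → ShipID = P78 ✓
Two rows agree on {WeightKg, Port} but differ on ShipID, so {WeightKg, Port} → ShipID does not hold.

No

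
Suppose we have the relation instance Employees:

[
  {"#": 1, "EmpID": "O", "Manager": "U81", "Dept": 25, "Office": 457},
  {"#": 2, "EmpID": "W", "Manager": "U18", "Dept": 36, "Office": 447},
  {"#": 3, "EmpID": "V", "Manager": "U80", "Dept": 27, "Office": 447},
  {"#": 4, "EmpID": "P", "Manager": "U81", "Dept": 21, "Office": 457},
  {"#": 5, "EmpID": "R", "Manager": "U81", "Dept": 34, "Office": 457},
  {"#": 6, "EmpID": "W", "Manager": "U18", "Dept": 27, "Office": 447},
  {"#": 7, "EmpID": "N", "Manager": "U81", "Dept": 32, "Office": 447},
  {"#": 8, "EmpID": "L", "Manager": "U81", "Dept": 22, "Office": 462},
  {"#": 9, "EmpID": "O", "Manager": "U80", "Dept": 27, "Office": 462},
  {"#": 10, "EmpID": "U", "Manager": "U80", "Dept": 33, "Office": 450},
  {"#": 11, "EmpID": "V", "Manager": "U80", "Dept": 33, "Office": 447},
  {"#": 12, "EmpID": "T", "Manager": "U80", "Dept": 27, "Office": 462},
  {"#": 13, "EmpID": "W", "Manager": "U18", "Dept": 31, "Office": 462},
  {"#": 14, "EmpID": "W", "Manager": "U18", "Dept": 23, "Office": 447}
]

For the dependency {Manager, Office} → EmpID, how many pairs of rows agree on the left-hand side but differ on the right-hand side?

4

(Manager=U81, Office=457): violating pairs (1,4), (1,5), (4,5) — 3 pairs.
(Manager=U18, Office=447): all 3 rows agree on EmpID — 0 pairs.
(Manager=U80, Office=447): all 2 rows agree on EmpID — 0 pairs.
(Manager=U80, Office=462): violating pairs (9,12) — 1 pair.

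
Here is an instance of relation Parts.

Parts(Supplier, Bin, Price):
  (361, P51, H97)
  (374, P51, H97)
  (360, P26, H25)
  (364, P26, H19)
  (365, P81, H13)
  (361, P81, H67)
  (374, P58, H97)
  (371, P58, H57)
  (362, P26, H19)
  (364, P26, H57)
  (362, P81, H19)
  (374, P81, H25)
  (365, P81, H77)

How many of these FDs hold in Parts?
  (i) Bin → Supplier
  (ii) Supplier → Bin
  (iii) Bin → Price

(i) Bin → Supplier: Bin=P51: 2 rows → Supplier takes values {361, 374} — violation; Bin=P26: 4 rows → Supplier takes values {360, 364, 362} — violation; Bin=P81: 5 rows → Supplier takes values {365, 361, 362, 374} — violation; Bin=P58: 2 rows → Supplier takes values {374, 371} — violation — fails.
(ii) Supplier → Bin: Supplier=361: 2 rows → Bin takes values {P51, P81} — violation; Supplier=374: 3 rows → Bin takes values {P51, P58, P81} — violation; Supplier=362: 2 rows → Bin takes values {P26, P81} — violation — fails.
(iii) Bin → Price: Bin=P26: 4 rows → Price takes values {H25, H19, H57} — violation; Bin=P81: 5 rows → Price takes values {H13, H67, H19, H25, H77} — violation; Bin=P58: 2 rows → Price takes values {H97, H57} — violation — fails.
None of the 3 dependencies hold.

0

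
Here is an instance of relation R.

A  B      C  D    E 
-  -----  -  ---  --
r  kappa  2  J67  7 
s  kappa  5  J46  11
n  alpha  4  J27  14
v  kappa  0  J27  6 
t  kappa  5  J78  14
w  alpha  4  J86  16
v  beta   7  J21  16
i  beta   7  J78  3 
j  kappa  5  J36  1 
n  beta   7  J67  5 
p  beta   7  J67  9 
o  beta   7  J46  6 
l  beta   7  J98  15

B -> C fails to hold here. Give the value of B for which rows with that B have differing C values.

kappa

B=kappa: 5 rows → C takes values {2, 5, 0} — violation
B=alpha: 2 rows → C = 4, 4 ✓
B=beta: 6 rows → C = 7, 7, 7, 7, 7, 7 ✓
The only B value with inconsistent C is B=kappa.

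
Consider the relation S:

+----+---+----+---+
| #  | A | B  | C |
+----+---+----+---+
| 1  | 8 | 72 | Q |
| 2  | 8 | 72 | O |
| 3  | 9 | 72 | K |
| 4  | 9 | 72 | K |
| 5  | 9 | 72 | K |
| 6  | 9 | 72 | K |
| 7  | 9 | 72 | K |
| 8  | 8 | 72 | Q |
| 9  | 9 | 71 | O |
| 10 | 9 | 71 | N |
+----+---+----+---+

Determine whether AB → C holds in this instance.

(A=8, B=72): rows 1, 2, 8 → C takes values {Q, O} — violation
(A=9, B=72): rows 3, 4, 5, 6, 7 → C = K, K, K, K, K ✓
(A=9, B=71): rows 9, 10 → C takes values {O, N} — violation
Two rows agree on AB but differ on C, so AB → C does not hold.

No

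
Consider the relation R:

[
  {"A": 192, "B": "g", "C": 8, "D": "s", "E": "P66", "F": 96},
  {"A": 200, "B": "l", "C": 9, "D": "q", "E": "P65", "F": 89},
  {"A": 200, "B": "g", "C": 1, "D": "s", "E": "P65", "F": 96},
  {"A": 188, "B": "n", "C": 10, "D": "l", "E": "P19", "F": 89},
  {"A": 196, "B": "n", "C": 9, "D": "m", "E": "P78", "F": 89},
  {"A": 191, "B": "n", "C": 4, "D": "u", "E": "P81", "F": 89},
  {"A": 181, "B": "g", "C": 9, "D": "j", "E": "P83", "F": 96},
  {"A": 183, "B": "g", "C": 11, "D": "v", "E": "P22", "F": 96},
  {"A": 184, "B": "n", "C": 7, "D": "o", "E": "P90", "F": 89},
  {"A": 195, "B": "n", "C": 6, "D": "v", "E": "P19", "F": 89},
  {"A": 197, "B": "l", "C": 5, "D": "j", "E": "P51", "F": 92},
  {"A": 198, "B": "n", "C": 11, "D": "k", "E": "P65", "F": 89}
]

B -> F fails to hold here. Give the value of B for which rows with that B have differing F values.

B=g: 4 rows → F = 96, 96, 96, 96 ✓
B=l: 2 rows → F takes values {89, 92} — violation
B=n: 6 rows → F = 89, 89, 89, 89, 89, 89 ✓
The only B value with inconsistent F is B=l.

l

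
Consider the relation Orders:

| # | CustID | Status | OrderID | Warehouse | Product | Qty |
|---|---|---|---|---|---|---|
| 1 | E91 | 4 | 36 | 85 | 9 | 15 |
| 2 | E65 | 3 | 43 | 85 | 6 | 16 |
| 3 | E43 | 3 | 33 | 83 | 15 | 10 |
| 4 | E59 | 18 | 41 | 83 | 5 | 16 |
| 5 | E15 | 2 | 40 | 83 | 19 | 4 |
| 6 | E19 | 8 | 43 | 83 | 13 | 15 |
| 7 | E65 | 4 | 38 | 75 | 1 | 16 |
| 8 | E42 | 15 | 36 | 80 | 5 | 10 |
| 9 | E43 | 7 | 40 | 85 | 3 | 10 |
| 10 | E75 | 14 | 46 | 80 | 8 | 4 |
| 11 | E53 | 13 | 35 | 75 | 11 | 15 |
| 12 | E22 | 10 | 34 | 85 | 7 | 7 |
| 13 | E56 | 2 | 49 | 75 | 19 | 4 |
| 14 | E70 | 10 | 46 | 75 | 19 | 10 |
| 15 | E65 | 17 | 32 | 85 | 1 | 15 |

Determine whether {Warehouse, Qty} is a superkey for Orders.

No

Rows 1 and 15 have the same {Warehouse, Qty} value (Warehouse=85, Qty=15) but are distinct tuples, so {Warehouse, Qty} does not determine every attribute — not a superkey.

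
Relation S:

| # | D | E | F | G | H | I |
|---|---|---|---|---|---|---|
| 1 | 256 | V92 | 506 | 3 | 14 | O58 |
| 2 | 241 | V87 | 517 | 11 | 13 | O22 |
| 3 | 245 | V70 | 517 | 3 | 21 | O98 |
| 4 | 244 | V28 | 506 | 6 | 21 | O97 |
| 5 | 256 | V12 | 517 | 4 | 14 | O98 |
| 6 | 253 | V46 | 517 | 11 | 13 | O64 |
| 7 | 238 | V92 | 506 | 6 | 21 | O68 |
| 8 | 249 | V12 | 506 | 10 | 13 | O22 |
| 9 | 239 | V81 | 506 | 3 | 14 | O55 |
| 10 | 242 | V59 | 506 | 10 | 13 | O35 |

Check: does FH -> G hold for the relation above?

Yes

(F=506, H=14): rows 1, 9 → G = 3, 3 ✓
(F=517, H=13): rows 2, 6 → G = 11, 11 ✓
(F=517, H=21): row 3 → G = 3 ✓
(F=506, H=21): rows 4, 7 → G = 6, 6 ✓
(F=517, H=14): row 5 → G = 4 ✓
(F=506, H=13): rows 8, 10 → G = 10, 10 ✓
Every FH value is associated with a single G value, so FH -> G holds.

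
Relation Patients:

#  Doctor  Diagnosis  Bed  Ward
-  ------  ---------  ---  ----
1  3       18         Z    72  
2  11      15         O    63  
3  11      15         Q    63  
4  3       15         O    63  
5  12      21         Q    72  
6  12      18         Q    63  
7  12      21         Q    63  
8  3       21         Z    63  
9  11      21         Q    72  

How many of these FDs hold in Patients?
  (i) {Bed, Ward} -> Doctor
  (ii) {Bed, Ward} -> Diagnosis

0

(i) {Bed, Ward} -> Doctor: (Bed=O, Ward=63): rows 2, 4 → Doctor takes values {11, 3} — violation; (Bed=Q, Ward=63): rows 3, 6, 7 → Doctor takes values {11, 12} — violation; (Bed=Q, Ward=72): rows 5, 9 → Doctor takes values {12, 11} — violation — fails.
(ii) {Bed, Ward} -> Diagnosis: (Bed=Q, Ward=63): rows 3, 6, 7 → Diagnosis takes values {15, 18, 21} — violation — fails.
None of the 2 dependencies hold.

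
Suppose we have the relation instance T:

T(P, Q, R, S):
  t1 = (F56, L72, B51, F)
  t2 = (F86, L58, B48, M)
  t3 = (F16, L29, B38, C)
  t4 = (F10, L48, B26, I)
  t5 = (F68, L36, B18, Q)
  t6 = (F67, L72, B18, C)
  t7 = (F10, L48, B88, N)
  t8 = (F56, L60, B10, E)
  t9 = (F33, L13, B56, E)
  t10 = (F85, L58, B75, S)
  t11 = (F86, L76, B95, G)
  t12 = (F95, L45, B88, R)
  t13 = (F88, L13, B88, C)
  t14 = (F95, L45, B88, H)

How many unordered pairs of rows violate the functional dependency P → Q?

P=F56: violating pairs (1,8) — 1 pair.
P=F86: violating pairs (2,11) — 1 pair.
P=F10: all 2 rows agree on Q — 0 pairs.
P=F95: all 2 rows agree on Q — 0 pairs.

2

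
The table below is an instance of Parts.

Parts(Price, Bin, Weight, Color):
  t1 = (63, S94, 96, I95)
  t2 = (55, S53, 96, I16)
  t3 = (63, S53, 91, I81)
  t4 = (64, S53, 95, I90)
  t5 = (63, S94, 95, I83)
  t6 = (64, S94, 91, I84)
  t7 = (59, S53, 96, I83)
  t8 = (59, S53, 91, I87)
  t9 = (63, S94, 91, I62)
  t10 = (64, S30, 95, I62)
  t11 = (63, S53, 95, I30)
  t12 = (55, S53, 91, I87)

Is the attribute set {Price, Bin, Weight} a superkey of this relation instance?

Yes

All 12 rows have distinct {Price, Bin, Weight} values, so {Price, Bin, Weight} → (all attributes) holds and {Price, Bin, Weight} is a superkey.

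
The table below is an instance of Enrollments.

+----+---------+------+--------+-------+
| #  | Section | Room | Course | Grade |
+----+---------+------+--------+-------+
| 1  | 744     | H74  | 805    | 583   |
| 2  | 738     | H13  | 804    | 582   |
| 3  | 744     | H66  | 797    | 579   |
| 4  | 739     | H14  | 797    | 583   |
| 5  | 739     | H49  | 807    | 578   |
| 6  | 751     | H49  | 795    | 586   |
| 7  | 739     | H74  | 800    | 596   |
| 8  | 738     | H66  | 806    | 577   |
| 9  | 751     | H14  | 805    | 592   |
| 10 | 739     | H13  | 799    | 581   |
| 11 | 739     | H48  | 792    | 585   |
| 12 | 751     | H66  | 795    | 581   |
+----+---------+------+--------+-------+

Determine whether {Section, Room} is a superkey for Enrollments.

All 12 rows have distinct {Section, Room} values, so {Section, Room} → (all attributes) holds and {Section, Room} is a superkey.

Yes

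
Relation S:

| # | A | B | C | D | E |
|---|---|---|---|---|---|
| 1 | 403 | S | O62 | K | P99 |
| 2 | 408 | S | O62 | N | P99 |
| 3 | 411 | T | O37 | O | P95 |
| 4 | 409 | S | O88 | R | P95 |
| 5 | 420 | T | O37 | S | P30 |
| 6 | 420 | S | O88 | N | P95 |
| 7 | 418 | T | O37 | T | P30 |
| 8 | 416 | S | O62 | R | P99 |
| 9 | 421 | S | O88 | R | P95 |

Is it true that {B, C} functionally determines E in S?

No

(B=S, C=O62): rows 1, 2, 8 → E = P99, P99, P99 ✓
(B=T, C=O37): rows 3, 5, 7 → E takes values {P95, P30} — violation
(B=S, C=O88): rows 4, 6, 9 → E = P95, P95, P95 ✓
Two rows agree on {B, C} but differ on E, so {B, C} → E does not hold.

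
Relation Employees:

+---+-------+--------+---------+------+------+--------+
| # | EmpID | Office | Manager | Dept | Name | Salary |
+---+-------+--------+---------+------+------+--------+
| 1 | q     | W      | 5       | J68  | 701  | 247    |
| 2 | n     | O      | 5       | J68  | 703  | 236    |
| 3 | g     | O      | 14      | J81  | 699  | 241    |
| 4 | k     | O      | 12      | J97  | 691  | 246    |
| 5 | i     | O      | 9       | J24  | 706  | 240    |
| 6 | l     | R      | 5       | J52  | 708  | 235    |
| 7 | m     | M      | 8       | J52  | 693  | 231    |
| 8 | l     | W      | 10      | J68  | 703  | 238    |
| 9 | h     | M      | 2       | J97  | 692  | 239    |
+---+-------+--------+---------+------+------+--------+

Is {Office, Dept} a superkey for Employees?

No

Rows 1 and 8 have the same {Office, Dept} value (Office=W, Dept=J68) but are distinct tuples, so {Office, Dept} does not determine every attribute — not a superkey.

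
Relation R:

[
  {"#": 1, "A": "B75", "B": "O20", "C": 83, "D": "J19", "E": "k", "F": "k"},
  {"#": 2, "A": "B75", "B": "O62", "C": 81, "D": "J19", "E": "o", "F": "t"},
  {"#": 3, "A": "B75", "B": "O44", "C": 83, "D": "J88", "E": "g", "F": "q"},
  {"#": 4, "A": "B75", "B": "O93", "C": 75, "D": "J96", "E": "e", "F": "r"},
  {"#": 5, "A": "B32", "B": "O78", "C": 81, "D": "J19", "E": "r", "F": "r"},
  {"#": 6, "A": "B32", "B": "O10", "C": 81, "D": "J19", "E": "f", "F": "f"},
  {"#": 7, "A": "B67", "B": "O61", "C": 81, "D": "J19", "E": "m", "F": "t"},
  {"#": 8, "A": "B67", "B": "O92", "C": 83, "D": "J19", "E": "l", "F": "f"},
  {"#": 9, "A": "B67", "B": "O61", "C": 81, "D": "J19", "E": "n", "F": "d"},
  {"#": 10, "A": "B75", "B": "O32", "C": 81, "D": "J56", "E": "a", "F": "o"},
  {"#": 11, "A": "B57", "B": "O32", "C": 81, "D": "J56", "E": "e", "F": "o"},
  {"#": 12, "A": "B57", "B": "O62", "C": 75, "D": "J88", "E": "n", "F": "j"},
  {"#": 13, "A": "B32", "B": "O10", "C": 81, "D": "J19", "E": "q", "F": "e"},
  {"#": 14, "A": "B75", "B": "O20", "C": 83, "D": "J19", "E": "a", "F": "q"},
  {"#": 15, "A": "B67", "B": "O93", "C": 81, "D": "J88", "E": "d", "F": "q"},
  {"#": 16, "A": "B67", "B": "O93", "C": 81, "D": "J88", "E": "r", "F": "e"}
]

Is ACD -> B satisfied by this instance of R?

No

(A=B75, C=83, D=J19): rows 1, 14 → B = O20, O20 ✓
(A=B75, C=81, D=J19): row 2 → B = O62 ✓
(A=B75, C=83, D=J88): row 3 → B = O44 ✓
(A=B75, C=75, D=J96): row 4 → B = O93 ✓
(A=B32, C=81, D=J19): rows 5, 6, 13 → B takes values {O78, O10} — violation
(A=B67, C=81, D=J19): rows 7, 9 → B = O61, O61 ✓
(A=B67, C=83, D=J19): row 8 → B = O92 ✓
(A=B75, C=81, D=J56): row 10 → B = O32 ✓
(A=B57, C=81, D=J56): row 11 → B = O32 ✓
(A=B57, C=75, D=J88): row 12 → B = O62 ✓
(A=B67, C=81, D=J88): rows 15, 16 → B = O93, O93 ✓
Two rows agree on ACD but differ on B, so ACD -> B does not hold.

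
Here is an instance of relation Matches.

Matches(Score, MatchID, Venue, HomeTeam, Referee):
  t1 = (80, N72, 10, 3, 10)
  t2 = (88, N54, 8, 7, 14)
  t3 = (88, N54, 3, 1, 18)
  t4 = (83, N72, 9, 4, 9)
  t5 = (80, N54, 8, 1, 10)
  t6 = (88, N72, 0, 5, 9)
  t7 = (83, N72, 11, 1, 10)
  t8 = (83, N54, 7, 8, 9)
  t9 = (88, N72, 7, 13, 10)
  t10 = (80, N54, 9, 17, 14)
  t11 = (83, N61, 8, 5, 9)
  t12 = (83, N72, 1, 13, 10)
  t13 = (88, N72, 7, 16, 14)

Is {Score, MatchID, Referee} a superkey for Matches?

Rows 7 and 12 have the same {Score, MatchID, Referee} value (Score=83, MatchID=N72, Referee=10) but are distinct tuples, so {Score, MatchID, Referee} does not determine every attribute — not a superkey.

No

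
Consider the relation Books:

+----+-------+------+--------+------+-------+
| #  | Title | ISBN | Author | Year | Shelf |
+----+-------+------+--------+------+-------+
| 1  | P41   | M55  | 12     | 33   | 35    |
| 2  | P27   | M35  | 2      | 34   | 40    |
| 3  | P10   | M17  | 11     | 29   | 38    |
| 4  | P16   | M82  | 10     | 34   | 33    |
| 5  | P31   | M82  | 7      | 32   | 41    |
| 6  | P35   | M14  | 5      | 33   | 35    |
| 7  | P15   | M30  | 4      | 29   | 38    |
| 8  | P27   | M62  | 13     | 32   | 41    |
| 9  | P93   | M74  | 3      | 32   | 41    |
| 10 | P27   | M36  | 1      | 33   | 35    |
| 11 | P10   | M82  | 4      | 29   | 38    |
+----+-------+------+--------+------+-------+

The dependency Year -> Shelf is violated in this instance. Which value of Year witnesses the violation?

Year=33: rows 1, 6, 10 → Shelf = 35, 35, 35 ✓
Year=34: rows 2, 4 → Shelf takes values {40, 33} — violation
Year=29: rows 3, 7, 11 → Shelf = 38, 38, 38 ✓
Year=32: rows 5, 8, 9 → Shelf = 41, 41, 41 ✓
The only Year value with inconsistent Shelf is Year=34.

34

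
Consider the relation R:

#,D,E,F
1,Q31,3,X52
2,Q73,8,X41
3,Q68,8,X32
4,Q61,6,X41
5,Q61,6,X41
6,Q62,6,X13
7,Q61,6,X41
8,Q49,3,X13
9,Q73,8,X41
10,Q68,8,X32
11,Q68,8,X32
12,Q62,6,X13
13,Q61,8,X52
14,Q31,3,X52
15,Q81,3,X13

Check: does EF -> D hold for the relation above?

(E=3, F=X52): rows 1, 14 → D = Q31, Q31 ✓
(E=8, F=X41): rows 2, 9 → D = Q73, Q73 ✓
(E=8, F=X32): rows 3, 10, 11 → D = Q68, Q68, Q68 ✓
(E=6, F=X41): rows 4, 5, 7 → D = Q61, Q61, Q61 ✓
(E=6, F=X13): rows 6, 12 → D = Q62, Q62 ✓
(E=3, F=X13): rows 8, 15 → D takes values {Q49, Q81} — violation
(E=8, F=X52): row 13 → D = Q61 ✓
Two rows agree on EF but differ on D, so EF -> D does not hold.

No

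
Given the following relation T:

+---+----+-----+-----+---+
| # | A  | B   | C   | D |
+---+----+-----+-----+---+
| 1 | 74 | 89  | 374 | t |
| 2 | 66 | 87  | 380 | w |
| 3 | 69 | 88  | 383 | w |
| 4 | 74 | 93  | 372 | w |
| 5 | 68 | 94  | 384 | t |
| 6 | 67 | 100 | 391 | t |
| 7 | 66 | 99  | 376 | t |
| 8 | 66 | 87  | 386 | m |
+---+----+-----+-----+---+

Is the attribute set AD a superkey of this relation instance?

Yes

All 8 rows have distinct AD values, so AD → (all attributes) holds and AD is a superkey.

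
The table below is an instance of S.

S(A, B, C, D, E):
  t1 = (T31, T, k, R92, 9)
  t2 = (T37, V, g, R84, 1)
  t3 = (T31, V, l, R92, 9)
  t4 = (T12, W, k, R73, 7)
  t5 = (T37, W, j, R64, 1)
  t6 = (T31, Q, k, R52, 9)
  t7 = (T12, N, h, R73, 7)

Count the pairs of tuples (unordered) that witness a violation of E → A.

E=9: all 3 rows agree on A — 0 pairs.
E=1: all 2 rows agree on A — 0 pairs.
E=7: all 2 rows agree on A — 0 pairs.

0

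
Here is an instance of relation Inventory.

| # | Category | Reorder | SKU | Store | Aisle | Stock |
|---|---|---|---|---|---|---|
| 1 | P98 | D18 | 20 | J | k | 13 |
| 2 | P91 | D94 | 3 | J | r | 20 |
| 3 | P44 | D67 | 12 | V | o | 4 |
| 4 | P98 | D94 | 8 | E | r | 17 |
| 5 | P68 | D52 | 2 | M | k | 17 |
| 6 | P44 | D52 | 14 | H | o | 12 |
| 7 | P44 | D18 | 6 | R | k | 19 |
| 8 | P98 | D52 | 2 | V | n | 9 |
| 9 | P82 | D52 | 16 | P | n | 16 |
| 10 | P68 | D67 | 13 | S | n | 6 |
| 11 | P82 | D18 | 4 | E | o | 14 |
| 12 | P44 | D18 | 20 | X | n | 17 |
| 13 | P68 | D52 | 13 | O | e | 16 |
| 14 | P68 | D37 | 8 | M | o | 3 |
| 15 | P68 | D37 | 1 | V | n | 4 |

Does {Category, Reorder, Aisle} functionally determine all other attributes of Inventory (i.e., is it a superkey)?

All 15 rows have distinct {Category, Reorder, Aisle} values, so {Category, Reorder, Aisle} → (all attributes) holds and {Category, Reorder, Aisle} is a superkey.

Yes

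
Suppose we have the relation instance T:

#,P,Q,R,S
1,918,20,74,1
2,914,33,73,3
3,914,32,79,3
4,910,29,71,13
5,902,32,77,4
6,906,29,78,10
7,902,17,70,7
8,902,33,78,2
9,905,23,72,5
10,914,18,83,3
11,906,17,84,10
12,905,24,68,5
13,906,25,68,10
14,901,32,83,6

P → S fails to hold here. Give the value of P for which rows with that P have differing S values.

902

P=918: row 1 → S = 1 ✓
P=914: rows 2, 3, 10 → S = 3, 3, 3 ✓
P=910: row 4 → S = 13 ✓
P=902: rows 5, 7, 8 → S takes values {4, 7, 2} — violation
P=906: rows 6, 11, 13 → S = 10, 10, 10 ✓
P=905: rows 9, 12 → S = 5, 5 ✓
P=901: row 14 → S = 6 ✓
The only P value with inconsistent S is P=902.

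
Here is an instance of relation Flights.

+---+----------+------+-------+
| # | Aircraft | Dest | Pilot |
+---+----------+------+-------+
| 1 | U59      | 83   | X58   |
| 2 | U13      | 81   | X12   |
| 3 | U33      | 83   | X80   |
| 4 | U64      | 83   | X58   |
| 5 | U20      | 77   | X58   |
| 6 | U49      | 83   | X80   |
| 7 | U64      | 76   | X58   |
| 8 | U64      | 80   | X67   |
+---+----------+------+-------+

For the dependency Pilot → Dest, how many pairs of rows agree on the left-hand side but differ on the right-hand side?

Pilot=X58: violating pairs (1,5), (1,7), (4,5), (4,7), (5,7) — 5 pairs.
Pilot=X80: all 2 rows agree on Dest — 0 pairs.

5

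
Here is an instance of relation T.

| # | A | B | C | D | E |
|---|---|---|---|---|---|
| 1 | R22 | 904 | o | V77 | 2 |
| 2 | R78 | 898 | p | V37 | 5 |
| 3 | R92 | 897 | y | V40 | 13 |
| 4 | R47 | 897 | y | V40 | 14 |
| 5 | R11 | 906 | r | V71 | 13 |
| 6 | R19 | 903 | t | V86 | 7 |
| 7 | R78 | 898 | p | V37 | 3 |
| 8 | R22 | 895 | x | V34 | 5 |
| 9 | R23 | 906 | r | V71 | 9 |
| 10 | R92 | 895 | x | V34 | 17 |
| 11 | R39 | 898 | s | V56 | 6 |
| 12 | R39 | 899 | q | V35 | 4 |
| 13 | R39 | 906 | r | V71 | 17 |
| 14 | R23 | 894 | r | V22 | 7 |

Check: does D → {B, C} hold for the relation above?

D=V77: row 1 → {B,C} = (904, o) ✓
D=V37: rows 2, 7 → {B,C} = (898, p), (898, p) ✓
D=V40: rows 3, 4 → {B,C} = (897, y), (897, y) ✓
D=V71: rows 5, 9, 13 → {B,C} = (906, r), (906, r), (906, r) ✓
D=V86: row 6 → {B,C} = (903, t) ✓
D=V34: rows 8, 10 → {B,C} = (895, x), (895, x) ✓
D=V56: row 11 → {B,C} = (898, s) ✓
D=V35: row 12 → {B,C} = (899, q) ✓
D=V22: row 14 → {B,C} = (894, r) ✓
Every D value is associated with a single {B, C} value, so D → {B, C} holds.

Yes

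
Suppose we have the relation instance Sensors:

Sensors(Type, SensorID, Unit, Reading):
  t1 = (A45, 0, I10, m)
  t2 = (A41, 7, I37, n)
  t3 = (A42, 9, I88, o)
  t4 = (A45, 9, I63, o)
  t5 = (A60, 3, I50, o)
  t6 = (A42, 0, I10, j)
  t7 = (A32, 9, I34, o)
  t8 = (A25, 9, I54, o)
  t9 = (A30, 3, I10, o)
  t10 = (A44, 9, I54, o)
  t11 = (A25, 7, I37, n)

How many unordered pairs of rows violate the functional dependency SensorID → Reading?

1

SensorID=0: violating pairs (1,6) — 1 pair.
SensorID=7: all 2 rows agree on Reading — 0 pairs.
SensorID=9: all 5 rows agree on Reading — 0 pairs.
SensorID=3: all 2 rows agree on Reading — 0 pairs.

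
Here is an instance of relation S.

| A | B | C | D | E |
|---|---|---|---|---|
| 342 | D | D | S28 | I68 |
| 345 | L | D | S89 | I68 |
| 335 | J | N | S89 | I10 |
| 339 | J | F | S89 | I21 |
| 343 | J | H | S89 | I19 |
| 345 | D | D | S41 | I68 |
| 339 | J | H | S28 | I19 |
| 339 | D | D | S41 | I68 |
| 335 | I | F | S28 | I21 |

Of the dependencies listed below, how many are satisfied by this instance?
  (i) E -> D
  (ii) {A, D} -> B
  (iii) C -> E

2

(i) E -> D: E=I68: 4 rows → D takes values {S28, S89, S41} — violation; E=I21: 2 rows → D takes values {S89, S28} — violation; E=I19: 2 rows → D takes values {S89, S28} — violation — fails.
(ii) {A, D} -> B: every LHS value maps to a single RHS value — holds.
(iii) C -> E: every LHS value maps to a single RHS value — holds.
2 of the 3 dependencies hold.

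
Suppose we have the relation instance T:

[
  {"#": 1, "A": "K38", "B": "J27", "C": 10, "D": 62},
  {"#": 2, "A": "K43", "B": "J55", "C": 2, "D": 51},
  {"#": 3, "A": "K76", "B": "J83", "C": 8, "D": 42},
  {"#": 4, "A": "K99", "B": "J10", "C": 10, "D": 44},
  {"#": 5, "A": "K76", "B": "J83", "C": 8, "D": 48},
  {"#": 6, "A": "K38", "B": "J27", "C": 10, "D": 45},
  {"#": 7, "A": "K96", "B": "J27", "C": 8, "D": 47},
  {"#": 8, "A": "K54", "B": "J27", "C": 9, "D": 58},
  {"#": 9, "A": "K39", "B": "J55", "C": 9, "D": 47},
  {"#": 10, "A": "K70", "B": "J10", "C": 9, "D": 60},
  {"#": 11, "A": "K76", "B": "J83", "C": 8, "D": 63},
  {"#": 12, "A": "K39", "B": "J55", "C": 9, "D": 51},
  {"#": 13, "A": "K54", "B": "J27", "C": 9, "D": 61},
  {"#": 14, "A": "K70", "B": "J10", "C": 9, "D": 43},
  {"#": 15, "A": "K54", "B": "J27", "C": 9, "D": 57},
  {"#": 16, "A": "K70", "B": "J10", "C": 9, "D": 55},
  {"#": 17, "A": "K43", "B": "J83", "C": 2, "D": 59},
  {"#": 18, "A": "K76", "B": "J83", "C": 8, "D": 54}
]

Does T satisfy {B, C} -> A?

(B=J27, C=10): rows 1, 6 → A = K38, K38 ✓
(B=J55, C=2): row 2 → A = K43 ✓
(B=J83, C=8): rows 3, 5, 11, 18 → A = K76, K76, K76, K76 ✓
(B=J10, C=10): row 4 → A = K99 ✓
(B=J27, C=8): row 7 → A = K96 ✓
(B=J27, C=9): rows 8, 13, 15 → A = K54, K54, K54 ✓
(B=J55, C=9): rows 9, 12 → A = K39, K39 ✓
(B=J10, C=9): rows 10, 14, 16 → A = K70, K70, K70 ✓
(B=J83, C=2): row 17 → A = K43 ✓
Every {B, C} value is associated with a single A value, so {B, C} -> A holds.

Yes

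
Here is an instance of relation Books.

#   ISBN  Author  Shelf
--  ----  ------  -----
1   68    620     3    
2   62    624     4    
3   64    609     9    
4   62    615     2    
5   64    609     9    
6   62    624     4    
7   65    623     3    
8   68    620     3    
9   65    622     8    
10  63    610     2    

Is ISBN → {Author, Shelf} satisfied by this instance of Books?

ISBN=68: rows 1, 8 → {Author,Shelf} = (620, 3), (620, 3) ✓
ISBN=62: rows 2, 4, 6 → {Author,Shelf} takes values {(624, 4), (615, 2)} — violation
ISBN=64: rows 3, 5 → {Author,Shelf} = (609, 9), (609, 9) ✓
ISBN=65: rows 7, 9 → {Author,Shelf} takes values {(623, 3), (622, 8)} — violation
ISBN=63: row 10 → {Author,Shelf} = (610, 2) ✓
Two rows agree on ISBN but differ on {Author, Shelf}, so ISBN → {Author, Shelf} does not hold.

No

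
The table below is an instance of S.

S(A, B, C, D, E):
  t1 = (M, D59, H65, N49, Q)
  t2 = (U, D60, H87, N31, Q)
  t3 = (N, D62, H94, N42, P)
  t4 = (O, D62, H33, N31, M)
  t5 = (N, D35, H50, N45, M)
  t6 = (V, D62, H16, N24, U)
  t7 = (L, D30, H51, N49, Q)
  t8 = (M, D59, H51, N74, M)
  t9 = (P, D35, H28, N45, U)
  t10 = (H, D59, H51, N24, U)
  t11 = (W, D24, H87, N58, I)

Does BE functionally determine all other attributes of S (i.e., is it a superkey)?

Yes

All 11 rows have distinct BE values, so BE → (all attributes) holds and BE is a superkey.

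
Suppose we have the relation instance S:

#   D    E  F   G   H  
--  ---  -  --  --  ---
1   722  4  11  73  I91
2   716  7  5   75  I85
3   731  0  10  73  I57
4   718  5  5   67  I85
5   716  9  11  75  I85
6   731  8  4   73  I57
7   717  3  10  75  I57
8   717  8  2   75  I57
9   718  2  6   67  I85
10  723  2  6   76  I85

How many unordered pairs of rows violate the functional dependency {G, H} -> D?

(G=75, H=I85): all 2 rows agree on D — 0 pairs.
(G=73, H=I57): all 2 rows agree on D — 0 pairs.
(G=67, H=I85): all 2 rows agree on D — 0 pairs.
(G=75, H=I57): all 2 rows agree on D — 0 pairs.

0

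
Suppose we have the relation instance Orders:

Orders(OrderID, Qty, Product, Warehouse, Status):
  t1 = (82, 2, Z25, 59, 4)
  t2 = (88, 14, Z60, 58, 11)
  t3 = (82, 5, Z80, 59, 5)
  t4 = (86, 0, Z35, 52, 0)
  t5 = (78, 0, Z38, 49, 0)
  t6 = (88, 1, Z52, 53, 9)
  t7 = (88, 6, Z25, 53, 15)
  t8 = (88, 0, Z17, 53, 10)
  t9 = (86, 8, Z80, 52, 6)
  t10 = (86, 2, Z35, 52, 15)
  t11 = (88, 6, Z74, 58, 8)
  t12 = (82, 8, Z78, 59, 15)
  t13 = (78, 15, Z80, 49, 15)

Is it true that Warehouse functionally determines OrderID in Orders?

Warehouse=59: rows 1, 3, 12 → OrderID = 82, 82, 82 ✓
Warehouse=58: rows 2, 11 → OrderID = 88, 88 ✓
Warehouse=52: rows 4, 9, 10 → OrderID = 86, 86, 86 ✓
Warehouse=49: rows 5, 13 → OrderID = 78, 78 ✓
Warehouse=53: rows 6, 7, 8 → OrderID = 88, 88, 88 ✓
Every Warehouse value is associated with a single OrderID value, so Warehouse → OrderID holds.

Yes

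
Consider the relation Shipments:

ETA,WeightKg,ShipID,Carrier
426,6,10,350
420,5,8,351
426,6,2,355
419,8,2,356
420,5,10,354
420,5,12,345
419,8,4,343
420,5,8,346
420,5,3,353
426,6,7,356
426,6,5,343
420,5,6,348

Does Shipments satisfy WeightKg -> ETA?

WeightKg=6: 4 rows → ETA = 426, 426, 426, 426 ✓
WeightKg=5: 6 rows → ETA = 420, 420, 420, 420, 420, 420 ✓
WeightKg=8: 2 rows → ETA = 419, 419 ✓
Every WeightKg value is associated with a single ETA value, so WeightKg -> ETA holds.

Yes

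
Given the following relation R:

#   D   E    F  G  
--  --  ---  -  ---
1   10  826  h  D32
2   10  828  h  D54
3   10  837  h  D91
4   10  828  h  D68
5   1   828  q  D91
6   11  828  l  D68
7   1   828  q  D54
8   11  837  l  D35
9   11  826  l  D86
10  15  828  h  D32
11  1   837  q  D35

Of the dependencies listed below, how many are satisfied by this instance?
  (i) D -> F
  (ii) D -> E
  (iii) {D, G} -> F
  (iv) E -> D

(i) D -> F: every LHS value maps to a single RHS value — holds.
(ii) D -> E: D=10: rows 1, 2, 3, 4 → E takes values {826, 828, 837} — violation; D=1: rows 5, 7, 11 → E takes values {828, 837} — violation; D=11: rows 6, 8, 9 → E takes values {828, 837, 826} — violation — fails.
(iii) {D, G} -> F: every LHS value maps to a single RHS value — holds.
(iv) E -> D: E=826: rows 1, 9 → D takes values {10, 11} — violation; E=828: rows 2, 4, 5, 6, 7, 10 → D takes values {10, 1, 11, 15} — violation; E=837: rows 3, 8, 11 → D takes values {10, 11, 1} — violation — fails.
2 of the 4 dependencies hold.

2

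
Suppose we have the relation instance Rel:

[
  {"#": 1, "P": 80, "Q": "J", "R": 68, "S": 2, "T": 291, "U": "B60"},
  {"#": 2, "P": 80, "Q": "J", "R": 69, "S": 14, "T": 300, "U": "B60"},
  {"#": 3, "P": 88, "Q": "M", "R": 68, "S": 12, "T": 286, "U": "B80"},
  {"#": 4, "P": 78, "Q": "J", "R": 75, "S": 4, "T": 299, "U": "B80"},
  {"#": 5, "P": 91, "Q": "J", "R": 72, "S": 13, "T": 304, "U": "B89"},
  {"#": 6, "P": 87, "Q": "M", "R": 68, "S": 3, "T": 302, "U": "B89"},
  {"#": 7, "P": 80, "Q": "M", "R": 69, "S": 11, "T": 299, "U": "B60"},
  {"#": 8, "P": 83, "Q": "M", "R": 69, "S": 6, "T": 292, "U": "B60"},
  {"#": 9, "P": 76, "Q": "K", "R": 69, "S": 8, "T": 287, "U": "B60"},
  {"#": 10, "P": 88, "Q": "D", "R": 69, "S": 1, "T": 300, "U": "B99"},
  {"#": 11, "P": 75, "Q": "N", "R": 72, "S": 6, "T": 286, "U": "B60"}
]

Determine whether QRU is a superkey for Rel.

No

Rows 7 and 8 have the same QRU value (Q=M, R=69, U=B60) but are distinct tuples, so QRU does not determine every attribute — not a superkey.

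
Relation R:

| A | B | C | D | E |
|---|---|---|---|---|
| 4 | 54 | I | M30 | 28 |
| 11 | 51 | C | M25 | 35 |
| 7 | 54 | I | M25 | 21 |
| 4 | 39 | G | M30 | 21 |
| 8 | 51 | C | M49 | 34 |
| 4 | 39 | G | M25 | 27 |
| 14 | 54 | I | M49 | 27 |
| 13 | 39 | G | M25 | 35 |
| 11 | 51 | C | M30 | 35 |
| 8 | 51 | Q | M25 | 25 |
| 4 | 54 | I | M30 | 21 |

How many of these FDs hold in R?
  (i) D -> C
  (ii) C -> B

1

(i) D -> C: D=M30: 4 rows → C takes values {I, G, C} — violation; D=M25: 5 rows → C takes values {C, I, G, Q} — violation; D=M49: 2 rows → C takes values {C, I} — violation — fails.
(ii) C -> B: every LHS value maps to a single RHS value — holds.
1 of the 2 dependencies holds.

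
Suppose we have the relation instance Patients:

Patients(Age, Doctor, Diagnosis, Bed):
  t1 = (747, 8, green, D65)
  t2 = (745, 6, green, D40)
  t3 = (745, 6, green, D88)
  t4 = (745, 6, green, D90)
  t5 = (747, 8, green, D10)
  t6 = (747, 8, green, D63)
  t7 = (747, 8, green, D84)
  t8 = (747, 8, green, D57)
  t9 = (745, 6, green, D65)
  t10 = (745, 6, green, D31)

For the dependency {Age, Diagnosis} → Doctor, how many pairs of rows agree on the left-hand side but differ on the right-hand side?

(Age=747, Diagnosis=green): all 5 rows agree on Doctor — 0 pairs.
(Age=745, Diagnosis=green): all 5 rows agree on Doctor — 0 pairs.

0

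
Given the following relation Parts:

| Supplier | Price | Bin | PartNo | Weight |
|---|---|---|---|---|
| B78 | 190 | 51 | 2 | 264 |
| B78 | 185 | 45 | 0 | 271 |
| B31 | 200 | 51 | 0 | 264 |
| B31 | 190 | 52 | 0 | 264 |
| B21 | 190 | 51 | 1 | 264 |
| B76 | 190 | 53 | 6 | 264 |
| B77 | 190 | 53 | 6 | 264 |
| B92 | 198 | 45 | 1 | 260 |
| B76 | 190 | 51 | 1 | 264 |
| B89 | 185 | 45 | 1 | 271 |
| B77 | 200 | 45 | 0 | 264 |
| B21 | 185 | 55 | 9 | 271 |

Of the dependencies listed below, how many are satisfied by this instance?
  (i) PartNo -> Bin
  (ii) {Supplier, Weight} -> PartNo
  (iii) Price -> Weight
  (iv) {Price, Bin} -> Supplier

(i) PartNo -> Bin: PartNo=0: 4 rows → Bin takes values {45, 51, 52} — violation; PartNo=1: 4 rows → Bin takes values {51, 45} — violation — fails.
(ii) {Supplier, Weight} -> PartNo: (Supplier=B76, Weight=264): 2 rows → PartNo takes values {6, 1} — violation; (Supplier=B77, Weight=264): 2 rows → PartNo takes values {6, 0} — violation — fails.
(iii) Price -> Weight: every LHS value maps to a single RHS value — holds.
(iv) {Price, Bin} -> Supplier: (Price=190, Bin=51): 3 rows → Supplier takes values {B78, B21, B76} — violation; (Price=185, Bin=45): 2 rows → Supplier takes values {B78, B89} — violation; (Price=190, Bin=53): 2 rows → Supplier takes values {B76, B77} — violation — fails.
1 of the 4 dependencies holds.

1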